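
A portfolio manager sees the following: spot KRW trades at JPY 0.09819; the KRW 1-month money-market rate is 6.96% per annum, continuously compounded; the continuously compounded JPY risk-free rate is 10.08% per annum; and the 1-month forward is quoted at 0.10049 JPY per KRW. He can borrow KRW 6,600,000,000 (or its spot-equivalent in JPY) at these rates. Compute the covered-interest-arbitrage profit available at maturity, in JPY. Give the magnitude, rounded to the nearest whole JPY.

JPY 13,571,353

T = 1/12 years.
Invest the KRW and cover forward: 6,600,000,000 × 1.00581685257 × 0.10049 = JPY 667,091,934.40.
Convert at spot and invest in JPY: 6,600,000,000 × 0.09819 × 1.00843537899 = JPY 653,520,581.10.
The quoted forward overvalues KRW, so borrow JPY, buy KRW at spot, deposit the KRW at 6.96%, and sell the proceeds forward at 0.10049.
The gap between the two covered legs is JPY 13,571,353.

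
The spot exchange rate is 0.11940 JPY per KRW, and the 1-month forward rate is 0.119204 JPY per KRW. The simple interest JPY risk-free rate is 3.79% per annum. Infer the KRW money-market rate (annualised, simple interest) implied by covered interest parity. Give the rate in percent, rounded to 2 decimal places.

5.77%

T = 1/12 years.
CIP gives F = S · g_JPY/g_KRW, so g_JPY/g_KRW = 0.119204/0.1194 = 0.9983585.
The JPY side grows by 1 + 0.0379×1/12 = 1.0031583.
That pins the KRW growth at 1.0048077.
(1.0048077 − 1)/T = 0.057692, i.e. 5.77%.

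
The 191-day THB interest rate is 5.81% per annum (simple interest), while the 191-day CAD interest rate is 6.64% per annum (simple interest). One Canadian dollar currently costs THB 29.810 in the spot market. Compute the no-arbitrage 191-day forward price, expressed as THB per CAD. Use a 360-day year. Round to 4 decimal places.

29.6832

T = 191/360 years.
THB growth factor: 1 + 0.0581×191/360 = 1.03082528.
CAD accumulates by 1 + 0.0664×191/360 = 1.03522889.
Forward (THB per CAD) = 29.81 × 1.03082528 / 1.03522889 = 29.683196.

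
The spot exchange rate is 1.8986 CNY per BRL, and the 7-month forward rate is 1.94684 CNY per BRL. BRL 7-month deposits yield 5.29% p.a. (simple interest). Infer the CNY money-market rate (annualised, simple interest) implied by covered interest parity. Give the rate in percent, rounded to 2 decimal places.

T = 7/12 years.
CIP gives F = S · g_CNY/g_BRL, so g_CNY/g_BRL = 1.94684/1.8986 = 1.0254082.
BRL growth factor: 1 + 0.0529×7/12 = 1.0308583.
That pins the CNY growth at 1.0570506.
r = (1.0570506 − 1)/(7/12) = 0.097801 → 9.78%.

9.78%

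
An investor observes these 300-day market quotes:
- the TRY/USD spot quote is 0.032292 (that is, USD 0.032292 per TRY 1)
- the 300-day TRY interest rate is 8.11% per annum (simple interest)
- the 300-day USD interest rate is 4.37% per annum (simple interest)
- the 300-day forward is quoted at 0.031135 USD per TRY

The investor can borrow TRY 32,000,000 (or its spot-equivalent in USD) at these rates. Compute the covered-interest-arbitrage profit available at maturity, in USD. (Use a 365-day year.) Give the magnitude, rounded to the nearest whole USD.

T = 300/365 years.
Keep in TRY, deliver into the forward: 32,000,000·1.066657534·0.031135 = USD 1,062,732.23.
Swap to USD now, deposit: 32,000,000·0.032292·1.035917808 = USD 1,070,459.45.
The quoted forward undervalues TRY, so borrow TRY, convert to USD at spot, deposit the USD at 4.37%, and buy TRY forward at 0.031135 to cover the loan.
Profit = 1,070,459.45 − 1,062,732.23 = USD 7,727.

USD 7,727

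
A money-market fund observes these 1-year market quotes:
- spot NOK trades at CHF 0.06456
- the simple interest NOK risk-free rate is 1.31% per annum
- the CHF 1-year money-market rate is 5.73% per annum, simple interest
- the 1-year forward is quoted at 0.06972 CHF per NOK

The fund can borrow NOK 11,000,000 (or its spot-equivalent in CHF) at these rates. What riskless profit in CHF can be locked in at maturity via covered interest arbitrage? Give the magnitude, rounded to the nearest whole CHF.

CHF 26,114

T = 1 year.
Invest the NOK and cover forward: 11,000,000 × 1.013100 × 0.06972 = CHF 776,966.65.
Convert at spot and invest in CHF: 11,000,000 × 0.06456 × 1.057300 = CHF 750,852.17.
The quoted forward overvalues NOK, so borrow CHF, buy NOK at spot, deposit the NOK at 1.31%, and sell the proceeds forward at 0.06972.
The gap between the two covered legs is CHF 26,114.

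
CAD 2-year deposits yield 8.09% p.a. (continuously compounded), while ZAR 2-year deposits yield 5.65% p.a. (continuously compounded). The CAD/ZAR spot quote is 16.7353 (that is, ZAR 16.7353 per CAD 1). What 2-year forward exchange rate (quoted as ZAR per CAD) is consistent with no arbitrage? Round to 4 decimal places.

15.9382

T = 2 years.
Growth of 1 ZAR over T: e^(0.0565×2) = 1.11963193.
Growth of 1 CAD over T: e^(0.0809×2) = 1.17562509.
Forward (ZAR per CAD) = 16.7353 × 1.11963193 / 1.17562509 = 15.938224.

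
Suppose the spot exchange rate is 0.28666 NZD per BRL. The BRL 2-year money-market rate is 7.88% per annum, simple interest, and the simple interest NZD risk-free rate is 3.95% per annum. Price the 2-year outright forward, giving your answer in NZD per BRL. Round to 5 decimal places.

0.26720

T = 2 years.
Growth of 1 NZD over T: 1 + 0.0395×2 = 1.079000.
BRL growth factor: 1 + 0.0788×2 = 1.157600.
Forward (NZD per BRL) = 0.28666 × 1.079000 / 1.157600 = 0.2671960.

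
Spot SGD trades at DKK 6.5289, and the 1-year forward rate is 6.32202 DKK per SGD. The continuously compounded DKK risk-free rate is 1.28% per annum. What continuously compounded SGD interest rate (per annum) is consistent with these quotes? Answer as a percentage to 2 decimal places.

T = 1 year.
By CIP, F/S equals the DKK-to-SGD growth ratio: 6.32202/6.5289 = 0.9683132.
DKK growth factor: e^(0.0128×1) = 1.0128823.
So the SGD growth factor = 1.0460276.
r = ln(1.0460276)/1 = 0.045000 → 4.50%.

4.50%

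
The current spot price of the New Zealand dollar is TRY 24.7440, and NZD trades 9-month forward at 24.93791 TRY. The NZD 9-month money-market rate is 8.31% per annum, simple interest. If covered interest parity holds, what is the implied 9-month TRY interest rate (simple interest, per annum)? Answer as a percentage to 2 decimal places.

T = 9/12 years.
By CIP, F/S equals the TRY-to-NZD growth ratio: 24.93791/24.744 = 1.0078366.
NZD growth factor: 1 + 0.0831×9/12 = 1.062325.
So the TRY growth factor = 1.070650.
r = (1.070650 − 1)/(9/12) = 0.094200 → 9.42%.

9.42%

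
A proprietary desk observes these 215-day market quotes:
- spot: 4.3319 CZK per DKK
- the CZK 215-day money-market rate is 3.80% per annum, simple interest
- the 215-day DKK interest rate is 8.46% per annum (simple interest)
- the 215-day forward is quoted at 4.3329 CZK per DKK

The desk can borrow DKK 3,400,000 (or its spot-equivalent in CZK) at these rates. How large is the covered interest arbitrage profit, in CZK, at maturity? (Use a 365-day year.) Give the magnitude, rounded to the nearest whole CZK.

T = 215/365 years.
Keep in DKK, deliver into the forward: 3,400,000·1.0498328767·4.3329 = CZK 15,465,990.96.
Swap to CZK now, deposit: 3,400,000·4.3319·1.0223835616 = CZK 15,058,135.39.
The quoted forward overvalues DKK, so borrow CZK, buy DKK at spot, deposit the DKK at 8.46%, and sell the proceeds forward at 4.3329.
The gap between the two covered legs is CZK 407,856.

CZK 407,856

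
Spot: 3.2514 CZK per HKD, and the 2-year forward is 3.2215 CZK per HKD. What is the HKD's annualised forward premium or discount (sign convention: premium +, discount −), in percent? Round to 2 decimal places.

-0.46%

T = 2 years.
Period premium: (3.2215 − 3.2514)/3.2514 = -0.0091960.
Per annum: -0.0091960 / 2 = -0.004598 = -0.46%.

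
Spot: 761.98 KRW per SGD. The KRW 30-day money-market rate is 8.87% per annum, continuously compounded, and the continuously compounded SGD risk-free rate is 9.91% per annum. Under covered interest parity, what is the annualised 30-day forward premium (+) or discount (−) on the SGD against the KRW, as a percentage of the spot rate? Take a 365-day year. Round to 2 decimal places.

T = 30/365 years.
No-arbitrage forward: 761.98 × 1.0073171 / 1.0081785 = 761.32895 KRW/SGD.
Annualised premium = (F − S)/S × (1/T) = (761.32895 − 761.98)/761.98 ÷ (30/365) = -1.04%.

-1.04%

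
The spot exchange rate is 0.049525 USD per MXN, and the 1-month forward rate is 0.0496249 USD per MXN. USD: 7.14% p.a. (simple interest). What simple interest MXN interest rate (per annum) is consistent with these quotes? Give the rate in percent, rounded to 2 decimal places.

4.71%

T = 1/12 years.
CIP gives F = S · g_USD/g_MXN, so g_USD/g_MXN = 0.0496249/0.049525 = 1.0020172.
The USD side grows by 1 + 0.0714×1/12 = 1.005950.
Hence g_MXN = 1.0039249.
r = (1.0039249 − 1)/(1/12) = 0.047099 → 4.71%.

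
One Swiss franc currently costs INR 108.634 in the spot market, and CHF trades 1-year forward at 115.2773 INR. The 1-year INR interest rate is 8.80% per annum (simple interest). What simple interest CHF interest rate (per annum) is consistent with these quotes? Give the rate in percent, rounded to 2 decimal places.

T = 1 year.
By CIP, F/S equals the INR-to-CHF growth ratio: 115.2773/108.634 = 1.0611530.
INR growth factor: 1 + 0.0880×1 = 1.088000.
That pins the CHF growth at 1.0252998.
r = (1.0252998 − 1)/1 = 0.025300 → 2.53%.

2.53%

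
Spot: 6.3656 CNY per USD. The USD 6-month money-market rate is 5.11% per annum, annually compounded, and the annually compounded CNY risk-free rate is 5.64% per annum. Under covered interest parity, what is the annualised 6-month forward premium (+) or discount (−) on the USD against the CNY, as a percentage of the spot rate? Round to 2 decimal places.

+0.50%

T = 6/12 years.
F = S · g_CNY/g_USD = 6.3656 × 1.0278132/1.0252317 = 6.3816284.
Annualised premium = (F − S)/S × (1/T) = (6.3816284 − 6.3656)/6.3656 ÷ (6/12) = 0.50%.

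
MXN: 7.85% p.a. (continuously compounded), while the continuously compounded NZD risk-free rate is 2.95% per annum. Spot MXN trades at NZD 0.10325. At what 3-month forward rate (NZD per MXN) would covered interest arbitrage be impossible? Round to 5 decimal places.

0.10199

T = 3/12 years.
NZD accumulates by e^(0.0295×3/12) = 1.0074023.
Growth of 1 MXN over T: e^(0.0785×3/12) = 1.0198188.
So F = 0.10325 × 1.0074023 / 1.0198188 = 0.1019929 (NZD/MXN).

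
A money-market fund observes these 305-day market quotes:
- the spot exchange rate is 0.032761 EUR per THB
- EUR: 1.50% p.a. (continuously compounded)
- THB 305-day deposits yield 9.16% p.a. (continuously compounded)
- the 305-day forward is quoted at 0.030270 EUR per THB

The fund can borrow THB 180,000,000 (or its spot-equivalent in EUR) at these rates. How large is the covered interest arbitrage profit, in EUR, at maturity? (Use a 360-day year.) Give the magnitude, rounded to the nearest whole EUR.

T = 305/360 years.
Keep in THB, deliver into the forward: 180,000,000·1.0806963·0.030270 = EUR 5,888,281.86.
Swap to EUR now, deposit: 180,000,000·0.032761·1.012789427 = EUR 5,972,399.00.
The quoted forward undervalues THB, so borrow THB, convert to EUR at spot, deposit the EUR at 1.50%, and buy THB forward at 0.030270 to cover the loan.
Profit = 5,972,399.00 − 5,888,281.86 = EUR 84,117.

EUR 84,117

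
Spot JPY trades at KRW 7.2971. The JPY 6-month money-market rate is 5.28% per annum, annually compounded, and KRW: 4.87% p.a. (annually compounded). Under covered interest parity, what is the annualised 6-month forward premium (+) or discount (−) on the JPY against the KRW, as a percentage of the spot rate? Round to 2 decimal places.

T = 6/12 years.
CIP forward (KRW per JPY) = 7.2971 × 1.0240605/1.0260604 = 7.2828772.
(F − S)/S ÷ T = (7.2828772 − 7.2971)/7.2971/(6/12) = -0.003898 → -0.39%.

-0.39%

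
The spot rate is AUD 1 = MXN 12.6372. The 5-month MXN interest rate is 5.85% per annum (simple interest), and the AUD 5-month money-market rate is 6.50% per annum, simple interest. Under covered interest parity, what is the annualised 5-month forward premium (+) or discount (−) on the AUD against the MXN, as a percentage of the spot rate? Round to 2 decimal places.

T = 5/12 years.
No-arbitrage forward: 12.6372 × 1.024375 / 1.0270833 = 12.6038772 MXN/AUD.
(F − S)/S ÷ T = (12.6038772 − 12.6372)/12.6372/(5/12) = -0.006329 → -0.63%.

-0.63%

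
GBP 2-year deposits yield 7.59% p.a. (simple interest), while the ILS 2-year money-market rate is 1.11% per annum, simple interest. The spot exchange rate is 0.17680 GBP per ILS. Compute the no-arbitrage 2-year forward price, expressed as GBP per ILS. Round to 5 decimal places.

0.19922

T = 2 years.
GBP accumulates by 1 + 0.0759×2 = 1.151800.
ILS accumulates by 1 + 0.0111×2 = 1.022200.
Forward (GBP per ILS) = 0.1768 × 1.151800 / 1.022200 = 0.1992157.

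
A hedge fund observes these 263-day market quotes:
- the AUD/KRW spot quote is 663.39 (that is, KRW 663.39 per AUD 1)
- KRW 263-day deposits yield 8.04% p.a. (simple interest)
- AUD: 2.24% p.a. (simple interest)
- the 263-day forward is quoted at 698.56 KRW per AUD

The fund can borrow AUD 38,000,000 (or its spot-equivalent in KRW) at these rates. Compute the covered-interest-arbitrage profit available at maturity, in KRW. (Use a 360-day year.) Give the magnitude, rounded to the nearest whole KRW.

KRW 290,176,702

T = 263/360 years.
Route A — deposit AUD, sell forward: 38,000,000 × 1.016364444444 × 698.56 = KRW 26,979,678,759.81.
Route B — convert at spot, deposit KRW: 38,000,000 × 663.39 × 1.058736666667 = KRW 26,689,502,057.41.
The quoted forward overvalues AUD, so borrow KRW, buy AUD at spot, deposit the AUD at 2.24%, and sell the proceeds forward at 698.56.
The gap between the two covered legs is KRW 290,176,702.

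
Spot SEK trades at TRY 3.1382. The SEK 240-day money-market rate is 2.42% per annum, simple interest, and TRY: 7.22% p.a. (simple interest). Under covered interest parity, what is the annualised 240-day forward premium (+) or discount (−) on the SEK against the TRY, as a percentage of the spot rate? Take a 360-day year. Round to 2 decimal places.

T = 240/360 years.
No-arbitrage forward: 3.1382 × 1.0481333 / 1.0161333 = 3.2370280 TRY/SEK.
Annualised premium = (F − S)/S × (1/T) = (3.2370280 − 3.1382)/3.1382 ÷ (240/360) = 4.72%.

+4.72%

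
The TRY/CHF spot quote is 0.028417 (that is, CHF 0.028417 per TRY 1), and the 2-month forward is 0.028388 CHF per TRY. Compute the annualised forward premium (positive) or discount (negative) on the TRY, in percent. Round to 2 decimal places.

T = 2/12 years.
(F − S)/S = (0.028388 − 0.028417)/0.028417 = -0.0010205.
Annualise by dividing by T: -0.0010205 / (2/12) = -0.006123 → -0.61%.

-0.61%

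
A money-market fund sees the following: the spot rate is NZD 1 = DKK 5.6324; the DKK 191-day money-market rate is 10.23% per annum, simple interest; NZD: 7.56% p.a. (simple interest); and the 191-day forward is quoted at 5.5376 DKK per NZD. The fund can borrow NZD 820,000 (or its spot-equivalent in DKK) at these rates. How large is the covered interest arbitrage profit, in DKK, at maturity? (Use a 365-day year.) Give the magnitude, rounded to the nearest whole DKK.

T = 191/365 years.
Invest the NZD and cover forward: 820,000 × 1.039560548 × 5.5376 = DKK 4,720,469.80.
Convert at spot and invest in DKK: 820,000 × 5.6324 × 1.053532329 = DKK 4,865,810.70.
The quoted forward undervalues NZD, so borrow NZD, convert to DKK at spot, deposit the DKK at 10.23%, and buy NZD forward at 5.5376 to cover the loan.
Profit = 4,865,810.70 − 4,720,469.80 = DKK 145,341.

DKK 145,341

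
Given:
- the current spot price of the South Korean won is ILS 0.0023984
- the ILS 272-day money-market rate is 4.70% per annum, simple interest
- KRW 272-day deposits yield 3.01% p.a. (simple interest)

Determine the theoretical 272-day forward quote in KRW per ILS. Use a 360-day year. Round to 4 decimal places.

T = 272/360 years.
Growth of 1 ILS over T: 1 + 0.0470×272/360 = 1.035511111.
Growth of 1 KRW over T: 1 + 0.0301×272/360 = 1.022742222.
CIP: F = S · (grow ILS)/(grow KRW) = 0.0023984 × 1.035511111/1.022742222 = 0.00242834391 ILS per KRW.
Quoted the other way: 1/0.00242834391 = 411.8033 KRW per ILS.

411.8033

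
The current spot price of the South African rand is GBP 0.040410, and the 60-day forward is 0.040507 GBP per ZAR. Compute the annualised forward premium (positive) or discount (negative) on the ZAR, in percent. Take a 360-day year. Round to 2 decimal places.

T = 60/360 years.
(F − S)/S = (0.040507 − 0.04041)/0.04041 = 0.0024004.
Annualise by dividing by T: 0.0024004 / (60/360) = 0.014402 → 1.44%.

+1.44%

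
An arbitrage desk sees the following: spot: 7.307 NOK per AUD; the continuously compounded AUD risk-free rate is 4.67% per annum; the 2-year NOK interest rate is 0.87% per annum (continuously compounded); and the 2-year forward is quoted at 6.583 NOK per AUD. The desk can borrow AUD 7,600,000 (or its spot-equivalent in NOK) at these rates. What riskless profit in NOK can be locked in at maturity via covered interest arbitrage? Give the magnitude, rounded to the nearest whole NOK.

NOK 1,579,078

T = 2 years.
Invest the AUD and cover forward: 7,600,000 × 1.0979008078 × 6.583 = NOK 54,928,855.73.
Convert at spot and invest in NOK: 7,600,000 × 7.307 × 1.0175522618 = NOK 56,507,933.26.
The quoted forward undervalues AUD, so borrow AUD, convert to NOK at spot, deposit the NOK at 0.87%, and buy AUD forward at 6.583 to cover the loan.
Profit = 56,507,933.26 − 54,928,855.73 = NOK 1,579,078.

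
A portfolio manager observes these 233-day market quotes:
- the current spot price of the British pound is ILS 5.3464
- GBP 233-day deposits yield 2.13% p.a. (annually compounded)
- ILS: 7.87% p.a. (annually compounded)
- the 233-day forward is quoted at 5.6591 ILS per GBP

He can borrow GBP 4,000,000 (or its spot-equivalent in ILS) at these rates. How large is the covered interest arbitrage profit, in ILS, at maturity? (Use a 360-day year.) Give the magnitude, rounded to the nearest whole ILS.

T = 233/360 years.
Keep in GBP, deliver into the forward: 4,000,000·1.0137345301·5.6591 = ILS 22,947,300.32.
Swap to ILS now, deposit: 4,000,000·5.3464·1.0502532893 = ILS 22,460,296.74.
The quoted forward overvalues GBP, so borrow ILS, buy GBP at spot, deposit the GBP at 2.13%, and sell the proceeds forward at 5.6591.
Arbitrage profit = |22,947,300.32 − 22,460,296.74| = ILS 487,004.

ILS 487,004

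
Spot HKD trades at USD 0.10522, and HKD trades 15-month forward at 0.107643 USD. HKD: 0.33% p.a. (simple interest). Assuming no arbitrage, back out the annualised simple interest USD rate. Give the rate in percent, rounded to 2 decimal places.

2.18%

T = 15/12 years.
By CIP, F/S equals the USD-to-HKD growth ratio: 0.107643/0.10522 = 1.0230279.
The HKD side grows by 1 + 0.0033×15/12 = 1.004125.
That pins the USD growth at 1.0272479.
r = (1.0272479 − 1)/(15/12) = 0.021798 → 2.18%.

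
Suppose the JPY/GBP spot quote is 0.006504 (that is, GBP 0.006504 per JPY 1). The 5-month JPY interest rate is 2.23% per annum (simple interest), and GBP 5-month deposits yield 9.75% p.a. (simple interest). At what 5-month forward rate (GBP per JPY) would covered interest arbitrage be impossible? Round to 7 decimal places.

0.0067059

T = 5/12 years.
GBP growth factor: 1 + 0.0975×5/12 = 1.040625.
Growth of 1 JPY over T: 1 + 0.0223×5/12 = 1.0092917.
Forward (GBP per JPY) = 0.006504 × 1.040625 / 1.0092917 = 0.006705916.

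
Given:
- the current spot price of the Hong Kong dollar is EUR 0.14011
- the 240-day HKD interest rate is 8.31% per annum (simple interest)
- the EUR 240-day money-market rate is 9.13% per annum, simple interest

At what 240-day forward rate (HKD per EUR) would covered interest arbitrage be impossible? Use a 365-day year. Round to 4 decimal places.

T = 240/365 years.
Growth of 1 EUR over T: 1 + 0.0913×240/365 = 1.0600329.
Growth of 1 HKD over T: 1 + 0.0831×240/365 = 1.0546411.
So F = 0.14011 × 1.0600329 / 1.0546411 = 0.1408263 (EUR/HKD).
Quoted the other way: 1/0.1408263 = 7.1009 HKD per EUR.

7.1009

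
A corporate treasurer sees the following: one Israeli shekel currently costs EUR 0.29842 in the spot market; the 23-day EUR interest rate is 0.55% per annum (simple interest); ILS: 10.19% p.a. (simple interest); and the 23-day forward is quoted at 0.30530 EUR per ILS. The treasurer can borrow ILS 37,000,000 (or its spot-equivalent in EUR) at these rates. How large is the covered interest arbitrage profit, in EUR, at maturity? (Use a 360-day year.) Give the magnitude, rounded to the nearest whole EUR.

EUR 324,221

T = 23/360 years.
Route A — deposit ILS, sell forward: 37,000,000 × 1.0065102778 × 0.30530 = EUR 11,369,640.75.
Route B — convert at spot, deposit EUR: 37,000,000 × 0.29842 × 1.0003513889 = EUR 11,045,419.87.
The quoted forward overvalues ILS, so borrow EUR, buy ILS at spot, deposit the ILS at 10.19%, and sell the proceeds forward at 0.30530.
Profit = 11,369,640.75 − 11,045,419.87 = EUR 324,221.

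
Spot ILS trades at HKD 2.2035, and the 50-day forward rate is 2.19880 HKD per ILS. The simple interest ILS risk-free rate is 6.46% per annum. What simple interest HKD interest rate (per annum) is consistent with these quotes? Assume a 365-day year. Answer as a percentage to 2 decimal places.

4.89%

T = 50/365 years.
F/S = 2.1988/2.2035 = 0.9978670 = (growth of HKD) / (growth of ILS).
The ILS side grows by 1 + 0.0646×50/365 = 1.0088493.
So the HKD growth factor = 1.0066974.
r = (1.0066974 − 1)/(50/365) = 0.048891 → 4.89%.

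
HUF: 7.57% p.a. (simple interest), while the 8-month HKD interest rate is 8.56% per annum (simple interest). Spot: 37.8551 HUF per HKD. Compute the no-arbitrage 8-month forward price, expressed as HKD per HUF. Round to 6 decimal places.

0.026582

T = 8/12 years.
Growth of 1 HUF over T: 1 + 0.0757×8/12 = 1.0504667.
HKD growth factor: 1 + 0.0856×8/12 = 1.0570667.
So F = 37.8551 × 1.0504667 / 1.0570667 = 37.61874 (HUF/HKD).
Invert for HKD per HUF: 1 / 37.61874 = 0.026582.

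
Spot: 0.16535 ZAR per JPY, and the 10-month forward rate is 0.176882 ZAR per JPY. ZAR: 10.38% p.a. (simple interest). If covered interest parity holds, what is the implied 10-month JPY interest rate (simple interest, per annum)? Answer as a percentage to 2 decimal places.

T = 10/12 years.
By CIP, F/S equals the ZAR-to-JPY growth ratio: 0.176882/0.16535 = 1.0697430.
The ZAR side grows by 1 + 0.1038×10/12 = 1.086500.
Hence g_JPY = 1.0156645.
(1.0156645 − 1)/T = 0.018797, i.e. 1.88%.

1.88%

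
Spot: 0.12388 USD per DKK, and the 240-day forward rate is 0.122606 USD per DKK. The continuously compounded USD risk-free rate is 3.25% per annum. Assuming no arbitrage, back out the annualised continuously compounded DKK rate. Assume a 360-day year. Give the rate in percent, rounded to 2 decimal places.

4.80%

T = 240/360 years.
CIP gives F = S · g_USD/g_DKK, so g_USD/g_DKK = 0.122606/0.12388 = 0.9897159.
The USD side grows by e^(0.0325×240/360) = 1.0219031.
Hence g_DKK = 1.0325217.
Take logs: ln 1.0325217 / (240/360) = 0.048006, so 4.80%.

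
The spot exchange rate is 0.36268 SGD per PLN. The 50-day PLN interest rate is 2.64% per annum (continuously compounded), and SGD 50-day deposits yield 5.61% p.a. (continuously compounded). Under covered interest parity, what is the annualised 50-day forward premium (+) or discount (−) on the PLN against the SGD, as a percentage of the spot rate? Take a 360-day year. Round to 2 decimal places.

T = 50/360 years.
No-arbitrage forward: 0.36268 × 1.0078221 / 1.0036734 = 0.36417914 SGD/PLN.
Annualised premium = (F − S)/S × (1/T) = (0.36417914 − 0.36268)/0.36268 ÷ (50/360) = 2.98%.

+2.98%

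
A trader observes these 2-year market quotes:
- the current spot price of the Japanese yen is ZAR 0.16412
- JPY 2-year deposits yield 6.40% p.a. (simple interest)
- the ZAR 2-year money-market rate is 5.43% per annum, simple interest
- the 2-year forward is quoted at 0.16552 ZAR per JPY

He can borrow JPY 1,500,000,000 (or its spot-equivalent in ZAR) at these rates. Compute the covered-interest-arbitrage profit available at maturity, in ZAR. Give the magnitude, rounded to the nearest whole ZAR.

ZAR 7,144,692

T = 2 years.
Keep in JPY, deliver into the forward: 1,500,000,000·1.128000·0.16552 = ZAR 280,059,840.00.
Swap to ZAR now, deposit: 1,500,000,000·0.16412·1.108600 = ZAR 272,915,148.00.
The quoted forward overvalues JPY, so borrow ZAR, buy JPY at spot, deposit the JPY at 6.40%, and sell the proceeds forward at 0.16552.
Arbitrage profit = |280,059,840.00 − 272,915,148.00| = ZAR 7,144,692.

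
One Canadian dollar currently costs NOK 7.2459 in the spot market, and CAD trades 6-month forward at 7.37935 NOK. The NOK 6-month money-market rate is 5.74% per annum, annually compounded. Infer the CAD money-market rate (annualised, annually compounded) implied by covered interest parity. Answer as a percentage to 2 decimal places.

T = 6/12 years.
F/S = 7.37935/7.2459 = 1.0184173 = (growth of NOK) / (growth of CAD).
The NOK side grows by (1 + 0.0574)^(6/12) = 1.0282996.
So the CAD growth factor = 1.0097036.
Annualise: 1.0097036^(12/6) − 1 = 0.019501 = 1.95%.

1.95%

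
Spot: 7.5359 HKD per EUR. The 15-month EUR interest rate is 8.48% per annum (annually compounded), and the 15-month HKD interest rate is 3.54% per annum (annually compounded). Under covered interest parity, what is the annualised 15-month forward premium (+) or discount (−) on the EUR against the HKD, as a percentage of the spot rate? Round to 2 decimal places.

-4.53%

T = 15/12 years.
No-arbitrage forward: 7.5359 × 1.0444441 / 1.1071006 = 7.1094048 HKD/EUR.
(F − S)/S ÷ T = (7.1094048 − 7.5359)/7.5359/(15/12) = -0.045276 → -4.53%.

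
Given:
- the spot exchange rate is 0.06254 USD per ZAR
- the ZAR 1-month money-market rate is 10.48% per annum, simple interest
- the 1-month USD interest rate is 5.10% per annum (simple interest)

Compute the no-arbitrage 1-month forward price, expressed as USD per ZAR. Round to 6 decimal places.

T = 1/12 years.
Growth of 1 USD over T: 1 + 0.0510×1/12 = 1.004250.
Growth of 1 ZAR over T: 1 + 0.1048×1/12 = 1.0087333.
So F = 0.06254 × 1.004250 / 1.0087333 = 0.06226204 (USD/ZAR).

0.062262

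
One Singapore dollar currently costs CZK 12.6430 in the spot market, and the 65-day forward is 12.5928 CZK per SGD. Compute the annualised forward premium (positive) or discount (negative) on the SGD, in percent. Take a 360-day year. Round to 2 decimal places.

-2.20%

T = 65/360 years.
Period premium: (12.5928 − 12.643)/12.643 = -0.0039706.
Annualise by dividing by T: -0.0039706 / (65/360) = -0.021991 → -2.20%.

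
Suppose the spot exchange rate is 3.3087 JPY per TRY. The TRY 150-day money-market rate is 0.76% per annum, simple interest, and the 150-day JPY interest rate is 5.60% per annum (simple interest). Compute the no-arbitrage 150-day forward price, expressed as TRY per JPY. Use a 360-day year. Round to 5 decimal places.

T = 150/360 years.
Growth of 1 JPY over T: 1 + 0.0560×150/360 = 1.0233333.
Growth of 1 TRY over T: 1 + 0.0076×150/360 = 1.0031667.
CIP: F = S · (grow JPY)/(grow TRY) = 3.3087 × 1.0233333/1.0031667 = 3.375215 JPY per TRY.
Quoted the other way: 1/3.375215 = 0.29628 TRY per JPY.

0.29628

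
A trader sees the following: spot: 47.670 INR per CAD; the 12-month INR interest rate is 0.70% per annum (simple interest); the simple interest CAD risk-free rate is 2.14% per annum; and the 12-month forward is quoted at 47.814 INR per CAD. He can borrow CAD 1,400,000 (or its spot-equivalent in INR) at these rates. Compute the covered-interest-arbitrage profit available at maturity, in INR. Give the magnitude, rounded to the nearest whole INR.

INR 1,166,941

T = 1 year.
Invest the CAD and cover forward: 1,400,000 × 1.021400 × 47.814 = INR 68,372,107.44.
Convert at spot and invest in INR: 1,400,000 × 47.670 × 1.007000 = INR 67,205,166.00.
The quoted forward overvalues CAD, so borrow INR, buy CAD at spot, deposit the CAD at 2.14%, and sell the proceeds forward at 47.814.
Profit = 68,372,107.44 − 67,205,166.00 = INR 1,166,941.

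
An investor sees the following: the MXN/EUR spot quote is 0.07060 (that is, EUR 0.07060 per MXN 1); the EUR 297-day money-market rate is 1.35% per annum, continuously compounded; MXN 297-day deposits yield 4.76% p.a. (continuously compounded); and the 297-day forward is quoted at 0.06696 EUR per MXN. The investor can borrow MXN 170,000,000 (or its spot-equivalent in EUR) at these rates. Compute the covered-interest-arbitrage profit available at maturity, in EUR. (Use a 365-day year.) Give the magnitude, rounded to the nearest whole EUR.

T = 297/365 years.
Invest the MXN and cover forward: 170,000,000 × 1.0394919195 × 0.06696 = EUR 11,832,744.42.
Convert at spot and invest in EUR: 170,000,000 × 0.07060 × 1.0110454874 = EUR 12,134,567.94.
The quoted forward undervalues MXN, so borrow MXN, convert to EUR at spot, deposit the EUR at 1.35%, and buy MXN forward at 0.06696 to cover the loan.
Arbitrage profit = |11,832,744.42 − 12,134,567.94| = EUR 301,824.

EUR 301,824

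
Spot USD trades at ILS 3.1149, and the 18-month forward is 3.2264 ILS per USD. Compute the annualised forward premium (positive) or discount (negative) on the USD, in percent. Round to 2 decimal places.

T = 18/12 years.
(F − S)/S = (3.2264 − 3.1149)/3.1149 = 0.0357957.
Annualise by dividing by T: 0.0357957 / (18/12) = 0.023864 → 2.39%.

+2.39%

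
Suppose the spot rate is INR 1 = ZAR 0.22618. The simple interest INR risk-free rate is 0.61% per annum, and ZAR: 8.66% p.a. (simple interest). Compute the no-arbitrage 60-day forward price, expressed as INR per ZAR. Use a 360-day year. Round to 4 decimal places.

4.3628

T = 60/360 years.
ZAR growth factor: 1 + 0.0866×60/360 = 1.0144333.
Growth of 1 INR over T: 1 + 0.0061×60/360 = 1.0010167.
CIP: F = S · (grow ZAR)/(grow INR) = 0.22618 × 1.0144333/1.0010167 = 0.2292115 ZAR per INR.
Invert for INR per ZAR: 1 / 0.2292115 = 4.3628.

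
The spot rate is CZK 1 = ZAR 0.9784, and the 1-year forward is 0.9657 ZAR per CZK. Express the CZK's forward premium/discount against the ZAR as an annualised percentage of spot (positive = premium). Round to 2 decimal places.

-1.30%

T = 1 year.
Period premium: (0.9657 − 0.9784)/0.9784 = -0.0129804.
Annualise by dividing by T: -0.0129804 / 1 = -0.012980 → -1.30%.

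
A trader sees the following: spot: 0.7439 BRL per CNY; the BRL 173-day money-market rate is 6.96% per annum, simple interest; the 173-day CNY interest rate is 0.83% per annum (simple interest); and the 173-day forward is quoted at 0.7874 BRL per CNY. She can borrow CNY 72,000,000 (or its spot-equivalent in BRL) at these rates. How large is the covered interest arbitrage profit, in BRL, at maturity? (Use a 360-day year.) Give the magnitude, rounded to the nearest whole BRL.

BRL 1,566,695

T = 173/360 years.
Route A — deposit CNY, sell forward: 72,000,000 × 1.0039886111 × 0.7874 = BRL 56,918,925.53.
Route B — convert at spot, deposit BRL: 72,000,000 × 0.7439 × 1.0334466667 = BRL 55,352,230.23.
The quoted forward overvalues CNY, so borrow BRL, buy CNY at spot, deposit the CNY at 0.83%, and sell the proceeds forward at 0.7874.
Profit = 56,918,925.53 − 55,352,230.23 = BRL 1,566,695.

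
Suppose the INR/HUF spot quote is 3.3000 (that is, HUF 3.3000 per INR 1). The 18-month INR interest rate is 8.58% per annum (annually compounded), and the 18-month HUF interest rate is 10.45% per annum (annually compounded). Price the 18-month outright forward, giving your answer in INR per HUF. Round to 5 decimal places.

T = 18/12 years.
HUF growth factor: (1 + 0.1045)^(18/12) = 1.1607764.
Growth of 1 INR over T: (1 + 0.0858)^(18/12) = 1.1314224.
CIP: F = S · (grow HUF)/(grow INR) = 3.3 × 1.1607764/1.1314224 = 3.385616 HUF per INR.
Quoted the other way: 1/3.385616 = 0.29537 INR per HUF.

0.29537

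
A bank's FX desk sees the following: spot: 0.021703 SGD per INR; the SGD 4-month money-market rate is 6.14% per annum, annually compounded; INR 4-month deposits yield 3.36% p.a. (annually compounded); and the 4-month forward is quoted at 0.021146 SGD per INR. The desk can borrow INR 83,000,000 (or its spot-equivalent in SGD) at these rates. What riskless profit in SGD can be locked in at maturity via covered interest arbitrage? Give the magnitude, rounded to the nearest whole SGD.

T = 4/12 years.
Invest the INR and cover forward: 83,000,000 × 1.01107685 × 0.021146 = SGD 1,774,559.18.
Convert at spot and invest in SGD: 83,000,000 × 0.021703 × 1.020061511 = SGD 1,837,486.78.
The quoted forward undervalues INR, so borrow INR, convert to SGD at spot, deposit the SGD at 6.14%, and buy INR forward at 0.021146 to cover the loan.
Arbitrage profit = |1,774,559.18 − 1,837,486.78| = SGD 62,928.

SGD 62,928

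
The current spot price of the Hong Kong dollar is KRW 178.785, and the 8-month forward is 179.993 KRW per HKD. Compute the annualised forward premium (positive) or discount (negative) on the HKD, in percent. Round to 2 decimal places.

T = 8/12 years.
HKD trades forward at +0.67567% vs spot over the period.
Per annum: 0.0067567 / (8/12) = 0.010135 = 1.01%.

+1.01%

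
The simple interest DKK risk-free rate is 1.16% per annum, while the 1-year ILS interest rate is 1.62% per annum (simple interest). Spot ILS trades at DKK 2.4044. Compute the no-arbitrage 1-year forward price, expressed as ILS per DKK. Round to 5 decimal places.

0.41780

T = 1 year.
DKK growth factor: 1 + 0.0116×1 = 1.011600.
Growth of 1 ILS over T: 1 + 0.0162×1 = 1.016200.
CIP: F = S · (grow DKK)/(grow ILS) = 2.4044 × 1.011600/1.016200 = 2.393516 DKK per ILS.
Invert for ILS per DKK: 1 / 2.393516 = 0.41780.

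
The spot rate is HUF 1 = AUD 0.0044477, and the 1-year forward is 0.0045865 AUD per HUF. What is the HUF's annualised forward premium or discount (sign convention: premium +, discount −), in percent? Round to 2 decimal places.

+3.12%

T = 1 year.
Period premium: (0.0045865 − 0.0044477)/0.0044477 = 0.0312071.
×(1/T) gives 3.12% p.a.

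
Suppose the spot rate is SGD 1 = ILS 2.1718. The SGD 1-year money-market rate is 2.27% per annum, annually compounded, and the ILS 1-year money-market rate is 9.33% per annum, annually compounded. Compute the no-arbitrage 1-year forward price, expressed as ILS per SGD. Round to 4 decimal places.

T = 1 year.
ILS accumulates by (1 + 0.0933)^1 = 1.093300.
SGD accumulates by (1 + 0.0227)^1 = 1.022700.
Forward (ILS per SGD) = 2.1718 × 1.093300 / 1.022700 = 2.321726.

2.3217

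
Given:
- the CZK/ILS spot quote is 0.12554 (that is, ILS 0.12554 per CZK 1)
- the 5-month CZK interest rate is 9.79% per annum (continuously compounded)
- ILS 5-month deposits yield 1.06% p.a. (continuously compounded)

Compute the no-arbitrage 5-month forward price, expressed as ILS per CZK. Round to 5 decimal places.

T = 5/12 years.
Growth of 1 ILS over T: e^(0.0106×5/12) = 1.0044264.
CZK accumulates by e^(0.0979×5/12) = 1.0416351.
CIP: F = S · (grow ILS)/(grow CZK) = 0.12554 × 1.0044264/1.0416351 = 0.1210555 ILS per CZK.

0.12106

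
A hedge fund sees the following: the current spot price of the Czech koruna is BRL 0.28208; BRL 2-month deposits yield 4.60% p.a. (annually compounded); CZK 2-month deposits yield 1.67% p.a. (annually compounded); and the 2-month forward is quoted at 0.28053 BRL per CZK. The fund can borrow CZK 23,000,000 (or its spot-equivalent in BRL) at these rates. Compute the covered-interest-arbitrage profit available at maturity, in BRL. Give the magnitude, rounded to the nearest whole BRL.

BRL 66,628

T = 2/12 years.
Keep in CZK, deliver into the forward: 23,000,000·1.002764161·0.28053 = BRL 6,470,024.89.
Swap to BRL now, deposit: 23,000,000·0.28208·1.007523723 = BRL 6,536,652.71.
The quoted forward undervalues CZK, so borrow CZK, convert to BRL at spot, deposit the BRL at 4.60%, and buy CZK forward at 0.28053 to cover the loan.
Arbitrage profit = |6,470,024.89 − 6,536,652.71| = BRL 66,628.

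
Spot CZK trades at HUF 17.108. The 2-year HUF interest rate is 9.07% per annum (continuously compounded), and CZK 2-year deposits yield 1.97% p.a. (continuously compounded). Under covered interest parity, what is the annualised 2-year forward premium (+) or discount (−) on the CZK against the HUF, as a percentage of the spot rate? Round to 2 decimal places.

T = 2 years.
CIP forward (HUF per CZK) = 17.108 × 1.1988946/1.0401865 = 19.718280.
Annualised premium = (F − S)/S × (1/T) = (19.718280 − 17.108)/17.108 ÷ 2 = 7.63%.

+7.63%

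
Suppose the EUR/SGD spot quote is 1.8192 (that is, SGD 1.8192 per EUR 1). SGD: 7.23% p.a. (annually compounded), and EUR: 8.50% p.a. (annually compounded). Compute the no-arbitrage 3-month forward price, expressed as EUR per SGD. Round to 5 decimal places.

0.55131

T = 3/12 years.
Growth of 1 SGD over T: (1 + 0.0723)^(3/12) = 1.0176046.
EUR accumulates by (1 + 0.0850)^(3/12) = 1.0206044.
CIP: F = S · (grow SGD)/(grow EUR) = 1.8192 × 1.0176046/1.0206044 = 1.813853 SGD per EUR.
Invert for EUR per SGD: 1 / 1.813853 = 0.55131.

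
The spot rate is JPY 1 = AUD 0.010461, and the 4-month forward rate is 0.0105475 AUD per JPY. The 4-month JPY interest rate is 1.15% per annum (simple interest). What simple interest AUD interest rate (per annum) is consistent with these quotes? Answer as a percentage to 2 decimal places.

3.64%

T = 4/12 years.
By CIP, F/S equals the AUD-to-JPY growth ratio: 0.0105475/0.010461 = 1.0082688.
JPY growth factor: 1 + 0.0115×4/12 = 1.0038333.
So the AUD growth factor = 1.0121338.
r = (1.0121338 − 1)/(4/12) = 0.036401 → 3.64%.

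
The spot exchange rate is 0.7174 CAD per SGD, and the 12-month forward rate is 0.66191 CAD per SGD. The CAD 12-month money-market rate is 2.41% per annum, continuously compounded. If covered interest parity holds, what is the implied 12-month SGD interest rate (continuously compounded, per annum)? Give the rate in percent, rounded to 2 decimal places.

T = 1 year.
By CIP, F/S equals the CAD-to-SGD growth ratio: 0.66191/0.7174 = 0.9226512.
CAD growth factor: e^(0.0241×1) = 1.0243928.
So the SGD growth factor = 1.1102709.
r = ln(1.1102709)/1 = 0.104604 → 10.46%.

10.46%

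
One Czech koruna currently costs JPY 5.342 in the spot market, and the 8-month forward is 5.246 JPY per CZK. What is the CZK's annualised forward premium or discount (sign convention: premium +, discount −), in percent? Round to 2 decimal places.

T = 8/12 years.
(F − S)/S = (5.246 − 5.342)/5.342 = -0.0179708.
×(1/T) gives -2.70% p.a.

-2.70%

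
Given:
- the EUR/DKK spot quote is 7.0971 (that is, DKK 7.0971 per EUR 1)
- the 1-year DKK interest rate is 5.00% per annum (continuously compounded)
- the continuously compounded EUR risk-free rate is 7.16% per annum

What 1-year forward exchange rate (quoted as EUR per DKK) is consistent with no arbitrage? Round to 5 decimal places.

T = 1 year.
DKK growth factor: e^(0.0500×1) = 1.0512711.
EUR growth factor: e^(0.0716×1) = 1.0742256.
Forward (DKK per EUR) = 7.0971 × 1.0512711 / 1.0742256 = 6.945446.
Quoted the other way: 1/6.945446 = 0.14398 EUR per DKK.

0.14398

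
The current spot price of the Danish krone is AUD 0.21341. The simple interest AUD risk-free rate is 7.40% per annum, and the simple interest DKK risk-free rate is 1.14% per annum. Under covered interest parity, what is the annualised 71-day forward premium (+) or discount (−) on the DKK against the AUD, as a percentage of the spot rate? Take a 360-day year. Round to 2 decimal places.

+6.25%

T = 71/360 years.
CIP forward (AUD per DKK) = 0.21341 × 1.0145944/1.0022483 = 0.21603887.
(F − S)/S ÷ T = (0.21603887 − 0.21341)/0.21341/(71/360) = 0.062459 → 6.25%.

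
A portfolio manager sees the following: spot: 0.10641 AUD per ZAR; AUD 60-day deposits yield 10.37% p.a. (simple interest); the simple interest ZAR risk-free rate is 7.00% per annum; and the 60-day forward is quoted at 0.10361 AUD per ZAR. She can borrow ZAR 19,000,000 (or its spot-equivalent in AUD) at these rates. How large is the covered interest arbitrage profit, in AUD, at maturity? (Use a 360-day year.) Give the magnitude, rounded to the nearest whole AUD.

AUD 65,176

T = 60/360 years.
Route A — deposit ZAR, sell forward: 19,000,000 × 1.011666667 × 0.10361 = AUD 1,991,556.88.
Route B — convert at spot, deposit AUD: 19,000,000 × 0.10641 × 1.017283333 = AUD 2,056,733.27.
The quoted forward undervalues ZAR, so borrow ZAR, convert to AUD at spot, deposit the AUD at 10.37%, and buy ZAR forward at 0.10361 to cover the loan.
Arbitrage profit = |1,991,556.88 − 2,056,733.27| = AUD 65,176.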